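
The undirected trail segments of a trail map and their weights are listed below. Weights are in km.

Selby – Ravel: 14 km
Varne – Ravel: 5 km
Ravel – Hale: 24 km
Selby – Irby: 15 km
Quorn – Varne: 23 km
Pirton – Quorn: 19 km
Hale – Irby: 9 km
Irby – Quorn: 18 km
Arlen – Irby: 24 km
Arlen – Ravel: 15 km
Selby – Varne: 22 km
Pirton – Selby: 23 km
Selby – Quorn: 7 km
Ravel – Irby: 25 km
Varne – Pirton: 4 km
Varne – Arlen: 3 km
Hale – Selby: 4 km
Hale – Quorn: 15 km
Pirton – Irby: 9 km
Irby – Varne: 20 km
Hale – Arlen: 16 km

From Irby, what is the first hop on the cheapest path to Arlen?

Pirton

Enumerating some paths:
Irby–Varne–Arlen: 20+3 = 23
Irby–Pirton–Varne–Arlen: 9+4+3 = 16
Irby–Arlen: 24 = 24
Irby–Hale–Arlen: 9+16 = 25
Cheapest is Irby–Pirton–Varne–Arlen at 16 km.
So from Irby the first move is to Pirton.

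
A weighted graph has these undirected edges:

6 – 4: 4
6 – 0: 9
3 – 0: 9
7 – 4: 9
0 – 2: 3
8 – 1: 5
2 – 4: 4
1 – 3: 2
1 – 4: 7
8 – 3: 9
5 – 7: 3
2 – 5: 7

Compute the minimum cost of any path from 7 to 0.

Settle nodes by increasing distance from 7:
7: 0
5: 3  (via 7)
4: 9  (via 7)
2: 10  (via 5)
0: 13  (via 2)
Shortest route: 7 → 5 → 2 → 0 = 13.

13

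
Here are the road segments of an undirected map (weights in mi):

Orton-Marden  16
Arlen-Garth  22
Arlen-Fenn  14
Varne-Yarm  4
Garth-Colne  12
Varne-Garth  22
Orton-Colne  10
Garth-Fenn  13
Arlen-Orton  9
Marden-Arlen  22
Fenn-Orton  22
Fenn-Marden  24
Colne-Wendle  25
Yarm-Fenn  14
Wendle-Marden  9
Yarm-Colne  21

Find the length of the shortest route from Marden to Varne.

42 mi

Enumerating some paths:
Marden - Fenn - Yarm - Varne: 24+14+4 = 42
Marden - Arlen - Fenn - Yarm - Varne: 22+14+14+4 = 54
Marden - Orton - Colne - Yarm - Varne: 16+10+21+4 = 51
The minimum is 42 mi via Marden - Fenn - Yarm - Varne.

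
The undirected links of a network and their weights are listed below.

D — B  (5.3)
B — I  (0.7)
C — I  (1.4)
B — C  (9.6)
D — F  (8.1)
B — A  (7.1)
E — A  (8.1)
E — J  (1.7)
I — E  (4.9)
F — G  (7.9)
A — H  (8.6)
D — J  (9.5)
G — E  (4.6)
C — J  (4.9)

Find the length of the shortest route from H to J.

18.4

Running Dijkstra from H:
H: 0
A: 8.6  (via H)
B: 15.7  (via A)
I: 16.4  (via B)
E: 16.7  (via A)
C: 17.8  (via I)
J: 18.4  (via E)
Shortest route: H → A → E → J = 18.4.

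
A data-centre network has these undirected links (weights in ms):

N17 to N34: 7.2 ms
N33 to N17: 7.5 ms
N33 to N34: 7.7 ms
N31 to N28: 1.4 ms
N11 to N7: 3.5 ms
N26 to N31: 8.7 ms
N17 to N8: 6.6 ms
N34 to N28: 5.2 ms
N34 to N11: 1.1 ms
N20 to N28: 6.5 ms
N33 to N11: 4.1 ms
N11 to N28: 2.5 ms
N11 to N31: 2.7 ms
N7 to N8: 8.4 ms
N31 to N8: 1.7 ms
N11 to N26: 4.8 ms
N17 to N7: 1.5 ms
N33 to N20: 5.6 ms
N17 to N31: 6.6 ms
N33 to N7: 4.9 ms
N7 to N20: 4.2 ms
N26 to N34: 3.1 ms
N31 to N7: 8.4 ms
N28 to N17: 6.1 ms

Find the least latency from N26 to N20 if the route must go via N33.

Shortest N26→N33: N26 → N34 → N11 → N33 = 8.3
Shortest N33→N20: N33 → N20 = 5.6
Total via N33: 8.3 + 5.6 = 13.9 ms.

13.9 ms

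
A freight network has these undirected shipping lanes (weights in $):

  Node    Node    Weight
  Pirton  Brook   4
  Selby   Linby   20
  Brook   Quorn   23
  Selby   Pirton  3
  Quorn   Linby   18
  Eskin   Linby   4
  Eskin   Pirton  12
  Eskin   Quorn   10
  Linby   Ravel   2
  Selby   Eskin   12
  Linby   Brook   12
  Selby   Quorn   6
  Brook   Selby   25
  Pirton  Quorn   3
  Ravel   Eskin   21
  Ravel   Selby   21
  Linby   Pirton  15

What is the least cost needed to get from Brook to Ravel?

Settle nodes by increasing distance from Brook:
Brook: 0
Pirton: 4  (via Brook)
Quorn: 7  (via Pirton)
Selby: 7  (via Pirton)
Linby: 12  (via Brook)
Ravel: 14  (via Linby)
Shortest route: Brook → Linby → Ravel = $14.

$14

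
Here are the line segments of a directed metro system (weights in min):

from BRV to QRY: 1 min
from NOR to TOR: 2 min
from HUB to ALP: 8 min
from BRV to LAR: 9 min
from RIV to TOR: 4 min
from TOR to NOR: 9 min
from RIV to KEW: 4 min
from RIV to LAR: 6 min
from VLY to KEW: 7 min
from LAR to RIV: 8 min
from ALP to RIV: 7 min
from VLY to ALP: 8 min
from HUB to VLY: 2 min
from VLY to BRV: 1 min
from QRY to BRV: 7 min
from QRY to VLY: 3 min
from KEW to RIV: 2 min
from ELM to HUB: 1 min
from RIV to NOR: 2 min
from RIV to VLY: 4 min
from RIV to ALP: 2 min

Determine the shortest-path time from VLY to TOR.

Candidate routes:
VLY - KEW - RIV - TOR: 7+2+4 = 13
VLY - ALP - RIV - TOR: 8+7+4 = 19
VLY - ALP - RIV - NOR - TOR: 8+7+2+2 = 19
The minimum is 13 min via VLY - KEW - RIV - TOR.

13 min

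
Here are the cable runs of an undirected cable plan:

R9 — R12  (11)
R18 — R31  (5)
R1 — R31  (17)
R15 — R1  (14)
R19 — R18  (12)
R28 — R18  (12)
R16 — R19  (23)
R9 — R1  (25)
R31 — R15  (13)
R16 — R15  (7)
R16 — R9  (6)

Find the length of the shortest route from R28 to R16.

37

Settle nodes by increasing distance from R28:
R28: 0
R18: 12  (via R28)
R31: 17  (via R18)
R19: 24  (via R18)
R15: 30  (via R31)
R1: 34  (via R31)
R16: 37  (via R15)
Shortest route: R28 → R18 → R31 → R15 → R16 = 37.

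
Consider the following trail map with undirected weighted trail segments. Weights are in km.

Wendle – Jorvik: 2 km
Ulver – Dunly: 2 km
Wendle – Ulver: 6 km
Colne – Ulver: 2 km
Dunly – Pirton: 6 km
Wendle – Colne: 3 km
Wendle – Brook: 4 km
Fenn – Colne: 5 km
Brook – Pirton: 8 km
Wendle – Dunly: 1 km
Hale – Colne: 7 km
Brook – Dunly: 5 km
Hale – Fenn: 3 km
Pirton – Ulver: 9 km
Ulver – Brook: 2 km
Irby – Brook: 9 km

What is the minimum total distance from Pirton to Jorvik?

9 km

Settle nodes by increasing distance from Pirton:
Pirton: 0
Dunly: 6  (via Pirton)
Wendle: 7  (via Dunly)
Ulver: 8  (via Dunly)
Brook: 8  (via Pirton)
Jorvik: 9  (via Wendle)
Shortest route: Pirton → Dunly → Wendle → Jorvik = 9 km.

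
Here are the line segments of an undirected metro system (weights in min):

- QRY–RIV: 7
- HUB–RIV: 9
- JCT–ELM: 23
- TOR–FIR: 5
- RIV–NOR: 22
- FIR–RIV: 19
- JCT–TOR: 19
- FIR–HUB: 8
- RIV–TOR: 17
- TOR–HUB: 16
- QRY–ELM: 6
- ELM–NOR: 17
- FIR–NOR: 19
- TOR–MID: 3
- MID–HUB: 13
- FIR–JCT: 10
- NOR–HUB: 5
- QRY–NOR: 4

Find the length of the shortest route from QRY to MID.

Shortest distances from QRY:
QRY: 0
NOR: 4  (via QRY)
ELM: 6  (via QRY)
RIV: 7  (via QRY)
HUB: 9  (via NOR)
FIR: 17  (via HUB)
MID: 22  (via HUB)
Shortest route: QRY–NOR–HUB–MID = 22 min.

22 min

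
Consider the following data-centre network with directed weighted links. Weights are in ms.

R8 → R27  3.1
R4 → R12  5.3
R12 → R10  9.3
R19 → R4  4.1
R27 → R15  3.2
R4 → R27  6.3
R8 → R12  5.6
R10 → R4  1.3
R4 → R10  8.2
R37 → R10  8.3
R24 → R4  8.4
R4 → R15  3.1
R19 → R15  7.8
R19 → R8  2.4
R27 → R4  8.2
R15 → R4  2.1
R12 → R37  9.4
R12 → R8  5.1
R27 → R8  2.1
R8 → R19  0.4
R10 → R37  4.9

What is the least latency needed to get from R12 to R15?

Candidate routes:
R12–R10–R4–R15: 9.3+1.3+3.1 = 13.7
R12–R8–R19–R15: 5.1+0.4+7.8 = 13.3
R12–R8–R27–R15: 5.1+3.1+3.2 = 11.4
R12–R8–R19–R4–R15: 5.1+0.4+4.1+3.1 = 12.7
The minimum is 11.4 ms via R12–R8–R27–R15.

11.4 ms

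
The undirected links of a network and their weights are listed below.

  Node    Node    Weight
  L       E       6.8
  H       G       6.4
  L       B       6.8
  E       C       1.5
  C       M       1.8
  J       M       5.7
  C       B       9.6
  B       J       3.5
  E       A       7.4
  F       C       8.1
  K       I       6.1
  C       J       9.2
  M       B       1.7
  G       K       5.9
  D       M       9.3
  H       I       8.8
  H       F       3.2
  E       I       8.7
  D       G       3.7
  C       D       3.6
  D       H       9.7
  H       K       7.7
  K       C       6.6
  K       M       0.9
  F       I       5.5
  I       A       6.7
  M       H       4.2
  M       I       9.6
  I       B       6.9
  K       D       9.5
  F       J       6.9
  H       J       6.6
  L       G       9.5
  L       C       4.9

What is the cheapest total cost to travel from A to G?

Compare a few routes:
A - I - K - G: 6.7+6.1+5.9 = 18.7
A - E - C - D - G: 7.4+1.5+3.6+3.7 = 16.2
A - E - C - M - K - G: 7.4+1.5+1.8+0.9+5.9 = 17.5
A - E - C - M - H - G: 7.4+1.5+1.8+4.2+6.4 = 21.3
The minimum is 16.2 via A - E - C - D - G.

16.2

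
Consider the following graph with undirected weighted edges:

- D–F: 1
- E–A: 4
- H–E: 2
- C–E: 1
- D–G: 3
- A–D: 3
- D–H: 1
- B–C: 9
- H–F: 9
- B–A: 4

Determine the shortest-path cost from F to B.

8

Shortest distances from F:
F: 0
D: 1  (via F)
H: 2  (via D)
A: 4  (via D)
E: 4  (via H)
G: 4  (via D)
C: 5  (via E)
B: 8  (via A)
Shortest route: F → D → A → B = 8.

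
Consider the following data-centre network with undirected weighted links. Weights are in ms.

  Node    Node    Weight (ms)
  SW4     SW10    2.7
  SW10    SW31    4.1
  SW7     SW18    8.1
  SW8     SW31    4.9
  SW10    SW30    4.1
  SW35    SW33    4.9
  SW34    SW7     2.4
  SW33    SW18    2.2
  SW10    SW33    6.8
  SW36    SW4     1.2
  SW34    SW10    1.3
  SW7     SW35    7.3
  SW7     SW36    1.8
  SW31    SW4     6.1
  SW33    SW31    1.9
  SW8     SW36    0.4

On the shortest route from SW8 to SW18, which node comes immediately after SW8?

Enumerating some paths:
SW8 → SW36 → SW4 → SW10 → SW31 → SW33 → SW18: 0.4+1.2+2.7+4.1+1.9+2.2 = 12.5
SW8 → SW36 → SW4 → SW31 → SW33 → SW18: 0.4+1.2+6.1+1.9+2.2 = 11.8
SW8 → SW36 → SW7 → SW18: 0.4+1.8+8.1 = 10.3
SW8 → SW31 → SW33 → SW18: 4.9+1.9+2.2 = 9
The minimum is 9 ms via SW8 → SW31 → SW33 → SW18.
So from SW8 the first move is to SW31.

SW31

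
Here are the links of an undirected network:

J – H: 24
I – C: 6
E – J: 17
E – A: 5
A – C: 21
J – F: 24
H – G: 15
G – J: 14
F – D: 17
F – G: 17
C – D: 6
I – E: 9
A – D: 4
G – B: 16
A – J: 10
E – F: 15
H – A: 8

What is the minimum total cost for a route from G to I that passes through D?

Shortest G→D: G–H–A–D = 27
Shortest D→I: D–C–I = 12
Total via D: 27 + 12 = 39.

39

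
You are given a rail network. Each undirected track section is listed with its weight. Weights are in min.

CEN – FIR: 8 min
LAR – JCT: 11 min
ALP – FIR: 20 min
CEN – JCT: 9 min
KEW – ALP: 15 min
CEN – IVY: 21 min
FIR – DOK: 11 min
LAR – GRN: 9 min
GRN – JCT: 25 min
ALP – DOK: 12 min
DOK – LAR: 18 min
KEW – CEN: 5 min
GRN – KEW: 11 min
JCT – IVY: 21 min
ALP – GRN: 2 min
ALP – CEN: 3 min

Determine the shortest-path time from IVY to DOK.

36 min

Shortest distances from IVY:
IVY: 0
JCT: 21  (via IVY)
CEN: 21  (via IVY)
ALP: 24  (via CEN)
KEW: 26  (via CEN)
GRN: 26  (via ALP)
FIR: 29  (via CEN)
LAR: 32  (via JCT)
DOK: 36  (via ALP)
Shortest route: IVY → CEN → ALP → DOK = 36 min.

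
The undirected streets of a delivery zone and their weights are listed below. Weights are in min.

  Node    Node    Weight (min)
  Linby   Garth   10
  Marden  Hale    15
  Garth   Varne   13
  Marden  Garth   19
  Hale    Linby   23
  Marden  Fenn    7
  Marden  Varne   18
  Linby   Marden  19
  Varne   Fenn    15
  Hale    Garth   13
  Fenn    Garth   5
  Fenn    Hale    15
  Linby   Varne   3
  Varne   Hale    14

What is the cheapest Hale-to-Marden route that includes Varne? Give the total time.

Best Hale to Varne: Hale → Varne costing 14
Shortest Varne→Marden: Varne → Marden = 18
Total via Varne: 14 + 18 = 32 min.

32 min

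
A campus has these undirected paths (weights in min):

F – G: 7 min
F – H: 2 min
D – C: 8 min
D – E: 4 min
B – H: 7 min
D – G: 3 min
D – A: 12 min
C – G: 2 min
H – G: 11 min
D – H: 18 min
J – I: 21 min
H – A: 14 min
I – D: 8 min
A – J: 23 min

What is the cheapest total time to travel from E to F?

14 min

Compare a few routes:
E - D - G - F: 4+3+7 = 14
E - D - C - G - F: 4+8+2+7 = 21
E - D - G - H - F: 4+3+11+2 = 20
The minimum is 14 min via E - D - G - F.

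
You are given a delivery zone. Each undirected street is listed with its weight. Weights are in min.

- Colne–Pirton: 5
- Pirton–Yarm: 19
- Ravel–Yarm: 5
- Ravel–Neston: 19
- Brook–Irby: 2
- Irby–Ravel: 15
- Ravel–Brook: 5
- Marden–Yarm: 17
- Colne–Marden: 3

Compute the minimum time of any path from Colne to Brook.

Compare a few routes:
Colne–Pirton–Yarm–Ravel–Brook: 5+19+5+5 = 34
Colne–Marden–Yarm–Ravel–Brook: 3+17+5+5 = 30
Colne–Pirton–Yarm–Ravel–Irby–Brook: 5+19+5+15+2 = 46
Colne–Marden–Yarm–Ravel–Irby–Brook: 3+17+5+15+2 = 42
The minimum is 30 min via Colne–Marden–Yarm–Ravel–Brook.

30 min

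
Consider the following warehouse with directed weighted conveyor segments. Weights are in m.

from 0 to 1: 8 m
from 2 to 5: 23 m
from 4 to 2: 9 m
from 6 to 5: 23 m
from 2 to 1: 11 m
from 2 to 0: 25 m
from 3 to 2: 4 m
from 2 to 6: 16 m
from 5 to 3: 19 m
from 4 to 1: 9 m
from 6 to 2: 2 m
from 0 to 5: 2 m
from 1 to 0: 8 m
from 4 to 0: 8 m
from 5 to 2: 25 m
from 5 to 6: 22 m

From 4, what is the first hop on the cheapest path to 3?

Candidate routes:
4 → 0 → 5 → 3: 8+2+19 = 29
4 → 1 → 0 → 5 → 3: 9+8+2+19 = 38
Cheapest is 4 → 0 → 5 → 3 at 29 m.
So from 4 the first move is to 0.

0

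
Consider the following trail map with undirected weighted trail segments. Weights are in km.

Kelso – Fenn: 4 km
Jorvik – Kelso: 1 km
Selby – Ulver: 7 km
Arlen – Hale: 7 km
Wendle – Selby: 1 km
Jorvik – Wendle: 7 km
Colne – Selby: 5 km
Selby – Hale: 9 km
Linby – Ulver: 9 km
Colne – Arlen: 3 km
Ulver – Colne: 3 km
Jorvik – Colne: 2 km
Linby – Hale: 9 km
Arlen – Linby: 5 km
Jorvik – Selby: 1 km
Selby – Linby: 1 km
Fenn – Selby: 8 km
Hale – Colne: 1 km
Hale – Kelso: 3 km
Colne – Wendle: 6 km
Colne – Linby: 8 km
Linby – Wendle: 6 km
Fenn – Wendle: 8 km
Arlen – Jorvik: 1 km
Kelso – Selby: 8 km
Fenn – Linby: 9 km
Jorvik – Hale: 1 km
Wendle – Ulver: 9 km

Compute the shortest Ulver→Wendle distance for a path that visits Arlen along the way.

9 km

Shortest Ulver→Arlen: Ulver–Colne–Arlen = 6
Best Arlen to Wendle: Arlen–Jorvik–Selby–Wendle costing 3
Total via Arlen: 6 + 3 = 9 km.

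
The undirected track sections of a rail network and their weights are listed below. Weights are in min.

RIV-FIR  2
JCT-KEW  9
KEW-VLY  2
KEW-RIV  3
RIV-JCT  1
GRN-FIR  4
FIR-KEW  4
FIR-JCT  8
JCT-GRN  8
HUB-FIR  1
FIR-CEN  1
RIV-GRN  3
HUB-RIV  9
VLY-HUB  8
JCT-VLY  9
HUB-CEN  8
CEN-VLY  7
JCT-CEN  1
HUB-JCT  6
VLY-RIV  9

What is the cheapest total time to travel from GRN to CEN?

Shortest distances from GRN:
GRN: 0
RIV: 3  (via GRN)
FIR: 4  (via GRN)
JCT: 4  (via RIV)
CEN: 5  (via FIR)
Shortest route: GRN–FIR–CEN = 5 min.

5 min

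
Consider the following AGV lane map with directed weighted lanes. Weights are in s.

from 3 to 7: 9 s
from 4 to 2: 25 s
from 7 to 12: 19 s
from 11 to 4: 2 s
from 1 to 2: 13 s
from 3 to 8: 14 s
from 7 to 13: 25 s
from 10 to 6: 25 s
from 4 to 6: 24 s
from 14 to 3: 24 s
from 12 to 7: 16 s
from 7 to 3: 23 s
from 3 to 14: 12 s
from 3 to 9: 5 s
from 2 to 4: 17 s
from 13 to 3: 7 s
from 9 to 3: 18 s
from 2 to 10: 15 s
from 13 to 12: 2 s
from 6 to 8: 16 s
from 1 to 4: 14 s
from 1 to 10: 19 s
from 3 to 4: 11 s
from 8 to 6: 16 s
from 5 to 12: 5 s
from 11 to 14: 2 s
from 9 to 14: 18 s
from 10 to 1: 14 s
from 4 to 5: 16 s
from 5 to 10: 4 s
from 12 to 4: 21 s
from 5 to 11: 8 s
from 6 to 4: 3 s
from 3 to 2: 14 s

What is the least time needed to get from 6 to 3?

Running Dijkstra from 6:
6: 0
4: 3  (via 6)
8: 16  (via 6)
5: 19  (via 4)
10: 23  (via 5)
12: 24  (via 5)
11: 27  (via 5)
2: 28  (via 4)
14: 29  (via 11)
1: 37  (via 10)
7: 40  (via 12)
3: 53  (via 14)
Shortest route: 6 → 4 → 5 → 11 → 14 → 3 = 53 s.

53 s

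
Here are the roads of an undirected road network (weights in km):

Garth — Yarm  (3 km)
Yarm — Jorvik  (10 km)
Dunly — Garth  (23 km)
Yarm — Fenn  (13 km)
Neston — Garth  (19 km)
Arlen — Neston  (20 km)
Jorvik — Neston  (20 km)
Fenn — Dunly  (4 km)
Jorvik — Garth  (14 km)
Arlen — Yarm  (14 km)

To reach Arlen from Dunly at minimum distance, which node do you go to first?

Compare a few routes:
Dunly - Fenn - Yarm - Arlen: 4+13+14 = 31
Dunly - Garth - Yarm - Arlen: 23+3+14 = 40
The minimum is 31 km via Dunly - Fenn - Yarm - Arlen.
So from Dunly the first move is to Fenn.

Fenn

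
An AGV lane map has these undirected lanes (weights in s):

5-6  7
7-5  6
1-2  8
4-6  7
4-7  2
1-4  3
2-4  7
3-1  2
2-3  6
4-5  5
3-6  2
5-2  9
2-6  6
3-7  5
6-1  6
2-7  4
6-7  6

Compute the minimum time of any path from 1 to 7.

5 s

Candidate routes:
1–4–7: 3+2 = 5
1–3–7: 2+5 = 7
Cheapest is 1–4–7 at 5 s.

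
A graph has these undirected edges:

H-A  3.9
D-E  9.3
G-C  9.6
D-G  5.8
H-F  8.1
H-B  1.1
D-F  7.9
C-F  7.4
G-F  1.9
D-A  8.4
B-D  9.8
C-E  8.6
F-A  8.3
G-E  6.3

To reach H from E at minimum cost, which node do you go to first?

Candidate routes:
E → D → B → H: 9.3+9.8+1.1 = 20.2
E → G → F → A → H: 6.3+1.9+8.3+3.9 = 20.4
E → G → F → H: 6.3+1.9+8.1 = 16.3
Cheapest is E → G → F → H at 16.3.
So from E the first move is to G.

G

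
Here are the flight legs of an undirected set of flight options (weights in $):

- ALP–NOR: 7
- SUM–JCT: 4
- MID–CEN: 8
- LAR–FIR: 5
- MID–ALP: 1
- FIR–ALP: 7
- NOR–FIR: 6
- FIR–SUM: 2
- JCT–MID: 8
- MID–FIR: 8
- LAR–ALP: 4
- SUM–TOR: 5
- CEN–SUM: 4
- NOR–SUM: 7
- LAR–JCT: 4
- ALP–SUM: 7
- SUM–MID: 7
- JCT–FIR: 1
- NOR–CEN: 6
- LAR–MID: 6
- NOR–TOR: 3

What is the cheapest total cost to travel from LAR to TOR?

$12

Shortest distances from LAR:
LAR: 0
ALP: 4  (via LAR)
JCT: 4  (via LAR)
MID: 5  (via ALP)
FIR: 5  (via LAR)
SUM: 7  (via FIR)
NOR: 11  (via ALP)
CEN: 11  (via SUM)
TOR: 12  (via SUM)
Shortest route: LAR → FIR → SUM → TOR = $12.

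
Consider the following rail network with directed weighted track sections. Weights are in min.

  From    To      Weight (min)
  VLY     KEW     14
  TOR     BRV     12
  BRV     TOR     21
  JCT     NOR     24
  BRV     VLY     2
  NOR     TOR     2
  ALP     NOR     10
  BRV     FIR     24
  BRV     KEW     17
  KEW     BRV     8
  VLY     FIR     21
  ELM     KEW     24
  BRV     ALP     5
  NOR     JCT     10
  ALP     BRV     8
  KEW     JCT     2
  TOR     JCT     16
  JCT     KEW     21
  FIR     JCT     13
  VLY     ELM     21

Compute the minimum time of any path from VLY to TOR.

39 min

Compare a few routes:
VLY–KEW–JCT–NOR–TOR: 14+2+24+2 = 42
VLY–KEW–BRV–TOR: 14+8+21 = 43
VLY–KEW–BRV–ALP–NOR–TOR: 14+8+5+10+2 = 39
Cheapest is VLY–KEW–BRV–ALP–NOR–TOR at 39 min.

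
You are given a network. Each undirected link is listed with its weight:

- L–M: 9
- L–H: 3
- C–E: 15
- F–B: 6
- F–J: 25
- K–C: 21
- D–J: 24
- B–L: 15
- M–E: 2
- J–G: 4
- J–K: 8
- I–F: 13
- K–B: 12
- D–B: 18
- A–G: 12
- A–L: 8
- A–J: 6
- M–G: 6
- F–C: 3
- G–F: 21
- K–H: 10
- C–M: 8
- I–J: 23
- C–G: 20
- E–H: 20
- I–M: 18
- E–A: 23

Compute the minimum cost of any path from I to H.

Enumerating some paths:
I → F → B → L → H: 13+6+15+3 = 37
I → M → L → H: 18+9+3 = 30
I → F → C → M → L → H: 13+3+8+9+3 = 36
Cheapest is I → M → L → H at 30.

30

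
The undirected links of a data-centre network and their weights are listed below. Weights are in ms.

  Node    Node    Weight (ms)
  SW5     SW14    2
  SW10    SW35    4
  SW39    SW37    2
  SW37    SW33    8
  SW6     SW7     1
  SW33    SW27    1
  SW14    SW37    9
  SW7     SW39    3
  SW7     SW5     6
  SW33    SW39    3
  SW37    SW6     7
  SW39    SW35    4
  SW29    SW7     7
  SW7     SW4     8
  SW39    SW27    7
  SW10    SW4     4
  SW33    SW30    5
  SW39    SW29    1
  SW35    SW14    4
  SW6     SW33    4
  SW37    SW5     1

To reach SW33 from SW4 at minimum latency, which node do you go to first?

Compare a few routes:
SW4 - SW7 - SW39 - SW33: 8+3+3 = 14
SW4 - SW7 - SW6 - SW33: 8+1+4 = 13
The minimum is 13 ms via SW4 - SW7 - SW6 - SW33.
So from SW4 the first move is to SW7.

SW7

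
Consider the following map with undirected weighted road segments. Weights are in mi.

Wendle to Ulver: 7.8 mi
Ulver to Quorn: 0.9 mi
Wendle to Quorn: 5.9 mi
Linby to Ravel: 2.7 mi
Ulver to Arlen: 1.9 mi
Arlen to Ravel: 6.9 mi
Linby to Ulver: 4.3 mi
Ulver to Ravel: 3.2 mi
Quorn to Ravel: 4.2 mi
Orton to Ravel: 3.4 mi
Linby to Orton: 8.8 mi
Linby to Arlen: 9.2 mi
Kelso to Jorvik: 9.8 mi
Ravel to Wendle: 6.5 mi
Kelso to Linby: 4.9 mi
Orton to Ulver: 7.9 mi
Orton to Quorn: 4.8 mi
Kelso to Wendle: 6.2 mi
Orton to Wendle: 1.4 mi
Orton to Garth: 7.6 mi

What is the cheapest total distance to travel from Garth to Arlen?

Shortest distances from Garth:
Garth: 0
Orton: 7.6  (via Garth)
Wendle: 9  (via Orton)
Ravel: 11  (via Orton)
Quorn: 12.4  (via Orton)
Ulver: 13.3  (via Quorn)
Linby: 13.7  (via Ravel)
Kelso: 15.2  (via Wendle)
Arlen: 15.2  (via Ulver)
Shortest route: Garth–Orton–Quorn–Ulver–Arlen = 15.2 mi.

15.2 mi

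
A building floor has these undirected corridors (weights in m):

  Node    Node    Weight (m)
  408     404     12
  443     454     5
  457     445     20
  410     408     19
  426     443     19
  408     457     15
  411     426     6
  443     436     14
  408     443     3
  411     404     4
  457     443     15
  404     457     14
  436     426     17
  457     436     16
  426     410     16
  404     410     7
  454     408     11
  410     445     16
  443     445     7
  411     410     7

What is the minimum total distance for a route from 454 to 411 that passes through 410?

Shortest 454→410: 454 → 443 → 408 → 410 = 27
Shortest 410→411: 410 → 411 = 7
Total via 410: 27 + 7 = 34 m.

34 m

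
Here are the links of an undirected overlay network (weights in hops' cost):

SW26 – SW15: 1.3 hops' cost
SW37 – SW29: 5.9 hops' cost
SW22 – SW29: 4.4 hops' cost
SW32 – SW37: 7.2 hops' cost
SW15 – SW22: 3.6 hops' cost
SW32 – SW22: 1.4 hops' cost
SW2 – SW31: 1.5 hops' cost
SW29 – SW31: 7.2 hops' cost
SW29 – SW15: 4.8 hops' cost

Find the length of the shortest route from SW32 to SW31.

Candidate routes:
SW32 → SW22 → SW29 → SW31: 1.4+4.4+7.2 = 13
SW32 → SW22 → SW15 → SW29 → SW31: 1.4+3.6+4.8+7.2 = 17
The minimum is 13 hops' cost via SW32 → SW22 → SW29 → SW31.

13 hops' cost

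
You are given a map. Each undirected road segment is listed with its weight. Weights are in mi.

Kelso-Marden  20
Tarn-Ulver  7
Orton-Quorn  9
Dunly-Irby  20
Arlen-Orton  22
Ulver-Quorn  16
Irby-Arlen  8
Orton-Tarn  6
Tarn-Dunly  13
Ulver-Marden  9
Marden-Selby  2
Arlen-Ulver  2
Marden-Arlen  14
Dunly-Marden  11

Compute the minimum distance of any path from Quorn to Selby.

27 mi

Shortest distances from Quorn:
Quorn: 0
Orton: 9  (via Quorn)
Tarn: 15  (via Orton)
Ulver: 16  (via Quorn)
Arlen: 18  (via Ulver)
Marden: 25  (via Ulver)
Irby: 26  (via Arlen)
Selby: 27  (via Marden)
Shortest route: Quorn → Ulver → Marden → Selby = 27 mi.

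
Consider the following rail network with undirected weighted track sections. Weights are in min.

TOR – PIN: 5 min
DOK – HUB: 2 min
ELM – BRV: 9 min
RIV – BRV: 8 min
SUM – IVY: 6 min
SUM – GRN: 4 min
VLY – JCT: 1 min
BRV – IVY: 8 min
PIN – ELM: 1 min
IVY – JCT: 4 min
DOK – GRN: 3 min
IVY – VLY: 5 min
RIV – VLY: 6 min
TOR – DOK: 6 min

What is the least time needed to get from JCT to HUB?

19 min

Settle nodes by increasing distance from JCT:
JCT: 0
VLY: 1  (via JCT)
IVY: 4  (via JCT)
RIV: 7  (via VLY)
SUM: 10  (via IVY)
BRV: 12  (via IVY)
GRN: 14  (via SUM)
DOK: 17  (via GRN)
HUB: 19  (via DOK)
Shortest route: JCT–IVY–SUM–GRN–DOK–HUB = 19 min.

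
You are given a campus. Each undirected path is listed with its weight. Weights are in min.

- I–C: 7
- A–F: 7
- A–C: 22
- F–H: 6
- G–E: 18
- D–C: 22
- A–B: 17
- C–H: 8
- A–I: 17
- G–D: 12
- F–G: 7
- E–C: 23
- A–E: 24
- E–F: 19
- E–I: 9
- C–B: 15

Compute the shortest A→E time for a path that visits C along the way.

Best A to C: A → F → H → C costing 21
Best C to E: C → I → E costing 16
Total via C: 21 + 16 = 37 min.

37 min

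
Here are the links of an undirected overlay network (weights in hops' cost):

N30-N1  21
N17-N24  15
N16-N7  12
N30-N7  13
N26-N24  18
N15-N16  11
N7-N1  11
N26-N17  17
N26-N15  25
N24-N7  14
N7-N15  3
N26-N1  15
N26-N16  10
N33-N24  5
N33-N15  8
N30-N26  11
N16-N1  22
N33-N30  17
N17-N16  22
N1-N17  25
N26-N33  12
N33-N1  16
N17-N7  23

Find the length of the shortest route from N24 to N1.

Running Dijkstra from N24:
N24: 0
N33: 5  (via N24)
N15: 13  (via N33)
N7: 14  (via N24)
N17: 15  (via N24)
N26: 17  (via N33)
N1: 21  (via N33)
Shortest route: N24 → N33 → N1 = 21 hops' cost.

21 hops' cost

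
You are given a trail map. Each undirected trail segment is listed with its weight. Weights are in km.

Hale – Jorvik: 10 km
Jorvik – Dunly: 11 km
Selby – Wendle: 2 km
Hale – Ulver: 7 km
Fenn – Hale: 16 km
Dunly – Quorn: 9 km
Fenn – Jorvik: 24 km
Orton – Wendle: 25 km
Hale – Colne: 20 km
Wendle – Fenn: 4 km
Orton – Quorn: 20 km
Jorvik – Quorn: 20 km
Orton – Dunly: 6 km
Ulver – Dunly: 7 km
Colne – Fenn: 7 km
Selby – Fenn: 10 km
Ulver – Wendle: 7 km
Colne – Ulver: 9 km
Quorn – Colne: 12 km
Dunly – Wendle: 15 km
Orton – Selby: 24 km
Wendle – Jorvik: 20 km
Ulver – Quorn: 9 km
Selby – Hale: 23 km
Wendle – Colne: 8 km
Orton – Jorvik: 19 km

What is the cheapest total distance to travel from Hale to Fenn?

16 km

Shortest distances from Hale:
Hale: 0
Ulver: 7  (via Hale)
Jorvik: 10  (via Hale)
Wendle: 14  (via Ulver)
Dunly: 14  (via Ulver)
Quorn: 16  (via Ulver)
Colne: 16  (via Ulver)
Fenn: 16  (via Hale)
Shortest route: Hale → Fenn = 16 km.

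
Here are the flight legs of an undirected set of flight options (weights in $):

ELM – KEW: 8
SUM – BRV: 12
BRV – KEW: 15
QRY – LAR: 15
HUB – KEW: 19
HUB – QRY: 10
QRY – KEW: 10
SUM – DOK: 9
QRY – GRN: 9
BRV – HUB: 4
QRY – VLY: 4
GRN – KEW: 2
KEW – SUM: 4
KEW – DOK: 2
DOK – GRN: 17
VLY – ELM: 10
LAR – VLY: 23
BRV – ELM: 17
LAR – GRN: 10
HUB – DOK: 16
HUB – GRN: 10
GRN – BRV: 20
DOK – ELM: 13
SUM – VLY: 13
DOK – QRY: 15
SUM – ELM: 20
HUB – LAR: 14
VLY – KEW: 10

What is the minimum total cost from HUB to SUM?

$16

Running Dijkstra from HUB:
HUB: 0
BRV: 4  (via HUB)
QRY: 10  (via HUB)
GRN: 10  (via HUB)
KEW: 12  (via GRN)
DOK: 14  (via KEW)
VLY: 14  (via QRY)
LAR: 14  (via HUB)
SUM: 16  (via BRV)
Shortest route: HUB → BRV → SUM = $16.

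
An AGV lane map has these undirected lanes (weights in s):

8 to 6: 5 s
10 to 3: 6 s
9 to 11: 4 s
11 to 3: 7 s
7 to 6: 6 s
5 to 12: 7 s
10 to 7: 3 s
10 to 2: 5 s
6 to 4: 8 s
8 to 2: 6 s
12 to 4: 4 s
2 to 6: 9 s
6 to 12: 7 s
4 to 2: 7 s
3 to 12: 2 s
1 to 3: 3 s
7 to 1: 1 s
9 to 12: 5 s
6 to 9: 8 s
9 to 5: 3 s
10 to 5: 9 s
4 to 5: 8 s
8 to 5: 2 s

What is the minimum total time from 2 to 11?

Compare a few routes:
2–8–5–9–11: 6+2+3+4 = 15
2–10–3–11: 5+6+7 = 18
Cheapest is 2–8–5–9–11 at 15 s.

15 s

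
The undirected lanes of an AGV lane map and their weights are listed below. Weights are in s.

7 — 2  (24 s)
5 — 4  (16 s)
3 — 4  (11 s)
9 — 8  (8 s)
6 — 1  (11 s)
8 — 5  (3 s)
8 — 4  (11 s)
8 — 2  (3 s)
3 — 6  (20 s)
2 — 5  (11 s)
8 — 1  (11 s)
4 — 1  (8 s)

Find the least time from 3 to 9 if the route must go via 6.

50 s

Shortest 3→6: 3 → 6 = 20
Shortest 6→9: 6 → 1 → 8 → 9 = 30
Total via 6: 20 + 30 = 50 s.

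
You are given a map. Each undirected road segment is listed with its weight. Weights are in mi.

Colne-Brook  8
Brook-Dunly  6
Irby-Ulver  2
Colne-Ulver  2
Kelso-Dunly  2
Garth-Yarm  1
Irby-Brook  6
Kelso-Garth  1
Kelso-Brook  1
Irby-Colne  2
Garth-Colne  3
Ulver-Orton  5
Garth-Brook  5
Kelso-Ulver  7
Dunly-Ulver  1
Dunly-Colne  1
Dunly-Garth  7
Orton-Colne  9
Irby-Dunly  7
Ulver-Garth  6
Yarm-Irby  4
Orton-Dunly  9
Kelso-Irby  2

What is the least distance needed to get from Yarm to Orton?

Shortest distances from Yarm:
Yarm: 0
Garth: 1  (via Yarm)
Kelso: 2  (via Garth)
Brook: 3  (via Kelso)
Colne: 4  (via Garth)
Irby: 4  (via Yarm)
Dunly: 4  (via Kelso)
Ulver: 5  (via Dunly)
Orton: 10  (via Ulver)
Shortest route: Yarm–Garth–Kelso–Dunly–Ulver–Orton = 10 mi.

10 mi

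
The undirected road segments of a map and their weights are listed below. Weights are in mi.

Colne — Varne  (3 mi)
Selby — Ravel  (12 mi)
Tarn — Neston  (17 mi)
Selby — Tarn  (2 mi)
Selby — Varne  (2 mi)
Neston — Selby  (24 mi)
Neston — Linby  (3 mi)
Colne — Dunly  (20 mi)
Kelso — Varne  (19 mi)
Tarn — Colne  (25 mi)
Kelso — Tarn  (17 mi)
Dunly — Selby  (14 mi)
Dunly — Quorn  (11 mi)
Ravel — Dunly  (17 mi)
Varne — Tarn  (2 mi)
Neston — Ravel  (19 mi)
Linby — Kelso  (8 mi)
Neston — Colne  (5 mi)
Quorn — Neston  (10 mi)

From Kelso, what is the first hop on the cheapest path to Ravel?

Candidate routes:
Kelso → Tarn → Selby → Ravel: 17+2+12 = 31
Kelso → Linby → Neston → Colne → Varne → Selby → Ravel: 8+3+5+3+2+12 = 33
Kelso → Linby → Neston → Ravel: 8+3+19 = 30
Cheapest is Kelso → Linby → Neston → Ravel at 30 mi.
So from Kelso the first move is to Linby.

Linby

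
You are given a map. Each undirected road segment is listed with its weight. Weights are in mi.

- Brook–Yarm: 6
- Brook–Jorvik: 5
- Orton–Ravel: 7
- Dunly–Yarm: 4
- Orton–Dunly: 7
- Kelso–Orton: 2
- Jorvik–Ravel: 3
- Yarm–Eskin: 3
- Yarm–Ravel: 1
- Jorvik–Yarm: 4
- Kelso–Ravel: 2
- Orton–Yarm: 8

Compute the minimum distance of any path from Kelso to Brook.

Settle nodes by increasing distance from Kelso:
Kelso: 0
Orton: 2  (via Kelso)
Ravel: 2  (via Kelso)
Yarm: 3  (via Ravel)
Jorvik: 5  (via Ravel)
Eskin: 6  (via Yarm)
Dunly: 7  (via Yarm)
Brook: 9  (via Yarm)
Shortest route: Kelso → Ravel → Yarm → Brook = 9 mi.

9 mi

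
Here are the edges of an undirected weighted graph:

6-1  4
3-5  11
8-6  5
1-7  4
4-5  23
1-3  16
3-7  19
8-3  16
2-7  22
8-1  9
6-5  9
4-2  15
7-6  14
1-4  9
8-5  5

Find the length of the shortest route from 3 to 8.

16

Candidate routes:
3–1–6–8: 16+4+5 = 25
3–5–6–8: 11+9+5 = 25
3–8: 16 = 16
The minimum is 16 via 3–8.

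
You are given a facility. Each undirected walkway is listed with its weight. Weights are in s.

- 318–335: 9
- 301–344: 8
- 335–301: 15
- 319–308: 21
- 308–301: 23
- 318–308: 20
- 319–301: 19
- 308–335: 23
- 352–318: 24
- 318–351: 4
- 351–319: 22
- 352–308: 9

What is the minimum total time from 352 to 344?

Enumerating some paths:
352 - 308 - 335 - 301 - 344: 9+23+15+8 = 55
352 - 308 - 301 - 344: 9+23+8 = 40
The minimum is 40 s via 352 - 308 - 301 - 344.

40 s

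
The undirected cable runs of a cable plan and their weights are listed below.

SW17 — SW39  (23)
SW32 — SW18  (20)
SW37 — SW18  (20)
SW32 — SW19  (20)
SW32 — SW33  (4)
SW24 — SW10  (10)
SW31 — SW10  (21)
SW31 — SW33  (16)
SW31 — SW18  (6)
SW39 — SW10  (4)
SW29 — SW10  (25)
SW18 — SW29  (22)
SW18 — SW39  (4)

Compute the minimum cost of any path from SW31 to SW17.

Candidate routes:
SW31–SW33–SW32–SW18–SW39–SW17: 16+4+20+4+23 = 67
SW31–SW18–SW29–SW10–SW39–SW17: 6+22+25+4+23 = 80
SW31–SW10–SW39–SW17: 21+4+23 = 48
SW31–SW18–SW39–SW17: 6+4+23 = 33
The minimum is 33 via SW31–SW18–SW39–SW17.

33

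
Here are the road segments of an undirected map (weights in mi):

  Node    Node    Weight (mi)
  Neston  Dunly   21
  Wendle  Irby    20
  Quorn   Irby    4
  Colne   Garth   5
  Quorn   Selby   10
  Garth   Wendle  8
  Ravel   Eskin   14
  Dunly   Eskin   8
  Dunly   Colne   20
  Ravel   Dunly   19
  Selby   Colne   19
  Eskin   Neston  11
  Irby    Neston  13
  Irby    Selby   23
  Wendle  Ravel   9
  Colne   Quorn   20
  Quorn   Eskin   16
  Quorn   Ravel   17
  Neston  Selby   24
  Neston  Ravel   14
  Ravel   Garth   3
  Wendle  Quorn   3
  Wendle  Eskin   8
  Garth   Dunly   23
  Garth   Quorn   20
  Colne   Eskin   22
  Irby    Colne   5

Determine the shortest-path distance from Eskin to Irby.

Settle nodes by increasing distance from Eskin:
Eskin: 0
Dunly: 8  (via Eskin)
Wendle: 8  (via Eskin)
Neston: 11  (via Eskin)
Quorn: 11  (via Wendle)
Ravel: 14  (via Eskin)
Irby: 15  (via Quorn)
Shortest route: Eskin → Wendle → Quorn → Irby = 15 mi.

15 mi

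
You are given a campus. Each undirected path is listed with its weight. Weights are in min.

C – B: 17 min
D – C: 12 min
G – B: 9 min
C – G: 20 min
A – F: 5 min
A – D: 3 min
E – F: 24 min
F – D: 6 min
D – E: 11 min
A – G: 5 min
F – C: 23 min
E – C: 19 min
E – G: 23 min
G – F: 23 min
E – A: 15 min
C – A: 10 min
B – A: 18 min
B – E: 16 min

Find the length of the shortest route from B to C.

Shortest distances from B:
B: 0
G: 9  (via B)
A: 14  (via G)
E: 16  (via B)
C: 17  (via B)
Shortest route: B–C = 17 min.

17 min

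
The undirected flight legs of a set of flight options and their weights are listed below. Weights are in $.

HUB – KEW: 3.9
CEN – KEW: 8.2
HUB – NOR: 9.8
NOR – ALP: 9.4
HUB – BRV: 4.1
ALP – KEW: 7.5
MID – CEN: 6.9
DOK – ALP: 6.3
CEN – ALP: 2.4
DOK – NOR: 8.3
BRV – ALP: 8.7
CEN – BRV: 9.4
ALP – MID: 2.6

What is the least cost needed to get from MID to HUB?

$14

Candidate routes:
MID - ALP - BRV - HUB: 2.6+8.7+4.1 = 15.4
MID - ALP - KEW - HUB: 2.6+7.5+3.9 = 14
The minimum is $14 via MID - ALP - KEW - HUB.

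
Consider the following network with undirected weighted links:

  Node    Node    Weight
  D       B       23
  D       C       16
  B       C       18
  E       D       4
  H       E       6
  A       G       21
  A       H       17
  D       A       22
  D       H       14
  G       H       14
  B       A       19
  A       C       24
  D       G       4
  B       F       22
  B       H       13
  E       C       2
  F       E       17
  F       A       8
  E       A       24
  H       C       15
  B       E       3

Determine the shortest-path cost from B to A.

Candidate routes:
B - A: 19 = 19
B - E - H - A: 3+6+17 = 26
B - E - A: 3+24 = 27
The minimum is 19 via B - A.

19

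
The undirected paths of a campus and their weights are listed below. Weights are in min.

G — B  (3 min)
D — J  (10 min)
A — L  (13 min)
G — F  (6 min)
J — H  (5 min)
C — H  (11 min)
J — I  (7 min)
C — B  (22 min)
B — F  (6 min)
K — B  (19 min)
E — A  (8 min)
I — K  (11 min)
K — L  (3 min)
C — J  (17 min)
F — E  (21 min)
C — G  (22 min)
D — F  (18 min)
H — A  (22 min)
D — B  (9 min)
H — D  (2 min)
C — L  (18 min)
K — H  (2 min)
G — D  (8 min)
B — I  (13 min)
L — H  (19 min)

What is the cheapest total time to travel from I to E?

35 min

Settle nodes by increasing distance from I:
I: 0
J: 7  (via I)
K: 11  (via I)
H: 12  (via J)
B: 13  (via I)
D: 14  (via H)
L: 14  (via K)
G: 16  (via B)
F: 19  (via B)
C: 23  (via H)
A: 27  (via L)
E: 35  (via A)
Shortest route: I → K → L → A → E = 35 min.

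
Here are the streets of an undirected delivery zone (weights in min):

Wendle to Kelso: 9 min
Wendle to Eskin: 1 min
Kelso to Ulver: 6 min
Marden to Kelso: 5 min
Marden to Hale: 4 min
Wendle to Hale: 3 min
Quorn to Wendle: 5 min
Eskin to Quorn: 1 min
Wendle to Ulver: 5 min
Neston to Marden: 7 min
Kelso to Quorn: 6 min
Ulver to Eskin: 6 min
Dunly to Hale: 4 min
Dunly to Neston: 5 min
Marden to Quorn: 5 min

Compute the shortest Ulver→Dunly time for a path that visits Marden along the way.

Best Ulver to Marden: Ulver–Kelso–Marden costing 11
Shortest Marden→Dunly: Marden–Hale–Dunly = 8
Total via Marden: 11 + 8 = 19 min.

19 min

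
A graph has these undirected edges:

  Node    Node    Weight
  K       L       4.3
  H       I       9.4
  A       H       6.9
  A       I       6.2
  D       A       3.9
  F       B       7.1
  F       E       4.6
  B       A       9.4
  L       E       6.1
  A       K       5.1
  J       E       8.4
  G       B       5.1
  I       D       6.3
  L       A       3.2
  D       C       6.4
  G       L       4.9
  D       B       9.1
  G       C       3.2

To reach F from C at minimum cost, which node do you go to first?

G

Compare a few routes:
C - G - B - F: 3.2+5.1+7.1 = 15.4
C - G - L - E - F: 3.2+4.9+6.1+4.6 = 18.8
C - D - B - F: 6.4+9.1+7.1 = 22.6
Cheapest is C - G - B - F at 15.4.
So from C the first move is to G.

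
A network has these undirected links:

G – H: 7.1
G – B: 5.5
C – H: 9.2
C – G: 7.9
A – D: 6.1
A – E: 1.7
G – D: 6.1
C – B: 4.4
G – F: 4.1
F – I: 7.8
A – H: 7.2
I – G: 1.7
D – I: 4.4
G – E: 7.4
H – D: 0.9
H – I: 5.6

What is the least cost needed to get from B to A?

14.6

Enumerating some paths:
B - G - D - A: 5.5+6.1+6.1 = 17.7
B - G - E - A: 5.5+7.4+1.7 = 14.6
The minimum is 14.6 via B - G - E - A.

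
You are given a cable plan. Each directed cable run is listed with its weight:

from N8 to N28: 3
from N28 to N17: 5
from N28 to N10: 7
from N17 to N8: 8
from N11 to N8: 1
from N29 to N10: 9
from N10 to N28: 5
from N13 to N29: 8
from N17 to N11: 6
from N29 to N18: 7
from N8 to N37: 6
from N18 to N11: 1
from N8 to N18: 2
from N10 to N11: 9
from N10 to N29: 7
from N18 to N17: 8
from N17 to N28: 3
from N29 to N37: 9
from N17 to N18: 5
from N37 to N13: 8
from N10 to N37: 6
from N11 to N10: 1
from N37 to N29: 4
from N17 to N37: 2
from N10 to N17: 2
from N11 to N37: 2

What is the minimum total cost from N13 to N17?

Enumerating some paths:
N13 → N29 → N18 → N17: 8+7+8 = 23
N13 → N29 → N10 → N17: 8+9+2 = 19
Cheapest is N13 → N29 → N10 → N17 at 19.

19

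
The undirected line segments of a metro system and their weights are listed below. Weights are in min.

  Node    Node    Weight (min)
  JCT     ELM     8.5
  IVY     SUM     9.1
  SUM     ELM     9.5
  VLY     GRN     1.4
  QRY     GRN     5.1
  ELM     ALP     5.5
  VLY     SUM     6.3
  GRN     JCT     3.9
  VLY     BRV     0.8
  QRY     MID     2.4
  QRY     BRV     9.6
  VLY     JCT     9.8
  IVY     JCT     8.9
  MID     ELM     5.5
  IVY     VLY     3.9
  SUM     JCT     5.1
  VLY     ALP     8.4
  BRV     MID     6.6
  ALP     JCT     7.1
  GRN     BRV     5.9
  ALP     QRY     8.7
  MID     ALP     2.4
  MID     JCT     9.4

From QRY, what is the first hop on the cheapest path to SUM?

GRN

Candidate routes:
QRY–GRN–VLY–SUM: 5.1+1.4+6.3 = 12.8
QRY–GRN–JCT–SUM: 5.1+3.9+5.1 = 14.1
Cheapest is QRY–GRN–VLY–SUM at 12.8 min.
So from QRY the first move is to GRN.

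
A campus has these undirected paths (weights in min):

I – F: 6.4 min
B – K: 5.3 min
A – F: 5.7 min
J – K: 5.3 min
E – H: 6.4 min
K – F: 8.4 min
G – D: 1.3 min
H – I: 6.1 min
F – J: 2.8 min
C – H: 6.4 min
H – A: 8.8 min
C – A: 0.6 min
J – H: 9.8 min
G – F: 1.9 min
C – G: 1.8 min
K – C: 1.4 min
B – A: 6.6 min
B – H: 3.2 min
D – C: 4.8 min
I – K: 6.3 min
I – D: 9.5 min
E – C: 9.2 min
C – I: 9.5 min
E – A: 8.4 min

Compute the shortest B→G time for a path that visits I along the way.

Shortest B→I: B–H–I = 9.3
Best I to G: I–F–G costing 8.3
Total via I: 9.3 + 8.3 = 17.6 min.

17.6 min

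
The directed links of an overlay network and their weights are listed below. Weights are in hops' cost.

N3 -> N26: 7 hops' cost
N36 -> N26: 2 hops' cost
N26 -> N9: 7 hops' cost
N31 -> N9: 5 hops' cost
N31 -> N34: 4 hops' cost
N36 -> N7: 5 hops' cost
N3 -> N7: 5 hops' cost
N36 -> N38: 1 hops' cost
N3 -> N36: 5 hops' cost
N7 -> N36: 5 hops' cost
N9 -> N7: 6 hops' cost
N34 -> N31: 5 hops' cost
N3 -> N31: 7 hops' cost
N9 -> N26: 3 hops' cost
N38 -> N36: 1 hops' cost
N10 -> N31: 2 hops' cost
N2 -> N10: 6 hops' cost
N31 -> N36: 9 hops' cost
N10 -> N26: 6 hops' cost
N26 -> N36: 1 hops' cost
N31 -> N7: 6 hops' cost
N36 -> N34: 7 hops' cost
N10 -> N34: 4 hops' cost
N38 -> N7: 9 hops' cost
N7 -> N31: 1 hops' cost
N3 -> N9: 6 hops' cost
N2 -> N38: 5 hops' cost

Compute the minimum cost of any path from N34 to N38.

15 hops' cost

Settle nodes by increasing distance from N34:
N34: 0
N31: 5  (via N34)
N9: 10  (via N31)
N7: 11  (via N31)
N26: 13  (via N9)
N36: 14  (via N31)
N38: 15  (via N36)
Shortest route: N34–N31–N36–N38 = 15 hops' cost.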